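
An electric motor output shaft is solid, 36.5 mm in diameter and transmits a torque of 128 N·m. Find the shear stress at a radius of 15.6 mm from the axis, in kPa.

J = πd⁴/32 = π(0.0365)⁴/32 = 1.742×10^-7 m⁴.
Shear stress varies linearly with radius: τ = T·r/J = 128.0 × 0.0156 / 1.742×10^-7 = 1.146×10^7 Pa.

11500 kPa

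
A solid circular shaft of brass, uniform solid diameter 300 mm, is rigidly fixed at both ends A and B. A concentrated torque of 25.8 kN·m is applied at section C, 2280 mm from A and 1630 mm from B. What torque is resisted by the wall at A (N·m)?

With uniform GJ and both ends fixed, compatibility θ_AC = θ_CB gives T_A·a = T_B·b, together with T_A + T_B = T₀.
T_A = T₀·b/(a+b) = 25800·1630/3910 = 10760 N·m; T_B = 15040 N·m.

10800 N·m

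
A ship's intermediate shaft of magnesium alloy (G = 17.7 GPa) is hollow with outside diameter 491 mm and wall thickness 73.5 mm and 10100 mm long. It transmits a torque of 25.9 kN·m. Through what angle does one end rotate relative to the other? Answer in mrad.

J = π(d_o⁴ − d_i⁴)/32 = π(0.491⁴ − 0.344⁴)/32 = 4.331×10^-3 m⁴.
θ = T·L/(G·J) = 25900 × 10.1 / (17.7×10⁹ × 4.331×10^-3) = 3.412×10^-3 rad.

3.41 mrad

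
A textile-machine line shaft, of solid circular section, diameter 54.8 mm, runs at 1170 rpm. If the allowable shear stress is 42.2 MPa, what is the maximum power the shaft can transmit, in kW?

J = πd⁴/32 = π(0.0548)⁴/32 = 8.854×10^-7 m⁴.
T_max = τ_allow·J/r = 4.22×10^7 × 8.854×10^-7 / 0.0274 = 1364 N·m.
ω = 2π·1170/60 = 122.5 rad/s, so P_max = T_max·ω = 1.671×10^5 W.

167 kW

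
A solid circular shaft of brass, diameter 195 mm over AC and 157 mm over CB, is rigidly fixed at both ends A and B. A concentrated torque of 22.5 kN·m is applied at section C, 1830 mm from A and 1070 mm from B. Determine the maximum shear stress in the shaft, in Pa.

Compatibility: T_A·a/J_AC = T_B·b/J_CB with T_A + T_B = T₀.
J_AC = 1.42×10^-4 m⁴, J_CB = 5.96×10^-5 m⁴, so T_A = T₀·(J_AC/a)/((J_AC/a)+(J_CB/b)) = 13090 N·m, T_B = 9408 N·m.
τ in each portion: τ_AC = 8.99×10^6 Pa, τ_CB = 1.24×10^7 Pa; maximum is in CB.
τ_max = T_CB·r/J = 9408·0.0785/5.96×10^-5 = 1.238×10^7 Pa.

1.24e7 Pa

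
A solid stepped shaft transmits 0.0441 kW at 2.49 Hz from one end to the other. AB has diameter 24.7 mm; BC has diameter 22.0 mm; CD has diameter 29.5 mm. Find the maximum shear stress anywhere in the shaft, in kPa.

1350 kPa

ω = 2π·2.49 = 15.65 rad/s, so T = P/ω = 0.0441×10³ / 15.65 = 2.819 N·m.
Under the same torque, τ_max = 16T/(πd³) is largest where d is smallest — segment BC (d = 22.0 mm).
τ_max = 16·2.819/(π·(0.0220)³) = 1.348×10^6 Pa.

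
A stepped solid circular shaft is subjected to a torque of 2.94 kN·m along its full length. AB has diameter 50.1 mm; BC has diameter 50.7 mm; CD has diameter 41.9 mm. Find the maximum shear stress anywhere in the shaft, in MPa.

204 MPa

Under the same torque, τ_max = 16T/(πd³) is largest where d is smallest — segment CD (d = 41.9 mm).
τ_max = 16·2940/(π·(0.0419)³) = 2.036×10^8 Pa.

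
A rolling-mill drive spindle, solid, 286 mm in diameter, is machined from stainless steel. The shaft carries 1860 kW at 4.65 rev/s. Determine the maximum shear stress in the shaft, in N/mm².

ω = 2π·4.65 = 29.22 rad/s, so T = P/ω = 1860×10³ / 29.22 = 63660 N·m.
J = πd⁴/32 = π(0.286)⁴/32 = 6.568×10^-4 m⁴.
τ_max = T·r/J = 63660 × 0.143 / 6.568×10^-4 = 1.386×10^7 Pa.

13.9 N/mm²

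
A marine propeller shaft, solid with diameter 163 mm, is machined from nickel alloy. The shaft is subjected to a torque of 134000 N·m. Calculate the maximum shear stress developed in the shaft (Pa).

1.58e8 Pa

J = πd⁴/32 = π(0.163)⁴/32 = 6.930×10^-5 m⁴.
τ_max = T·r/J = 134000 × 0.0815 / 6.930×10^-5 = 1.576×10^8 Pa.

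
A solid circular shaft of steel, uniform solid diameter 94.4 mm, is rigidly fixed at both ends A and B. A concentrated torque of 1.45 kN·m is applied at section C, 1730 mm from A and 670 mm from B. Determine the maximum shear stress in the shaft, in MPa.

With uniform GJ and both ends fixed, compatibility θ_AC = θ_CB gives T_A·a = T_B·b, together with T_A + T_B = T₀.
T_A = T₀·b/(a+b) = 1450·670/2400 = 404.8 N·m; T_B = 1045 N·m.
τ in each portion: τ_AC = 2.45×10^6 Pa, τ_CB = 6.33×10^6 Pa; maximum is in CB.
τ_max = T_CB·r/J = 1045·0.0472/7.80×10^-6 = 6.328×10^6 Pa.

6.33 MPa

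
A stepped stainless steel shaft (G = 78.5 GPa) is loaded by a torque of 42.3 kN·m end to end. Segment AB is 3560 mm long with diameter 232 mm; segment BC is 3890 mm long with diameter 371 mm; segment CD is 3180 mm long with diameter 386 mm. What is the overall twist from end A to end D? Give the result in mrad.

8.66 mrad

J_AB = π(0.232)⁴/32 = 2.84×10^-4 m⁴; J_BC = π(0.371)⁴/32 = 1.86×10^-3 m⁴; J_CD = π(0.386)⁴/32 = 2.18×10^-3 m⁴.
θ = (T/G)·Σ L_i/J_i = (42300/78.5×10⁹)·(3.56/2.84×10^-4 + 3.89/1.86×10^-3 + 3.18/2.18×10^-3) = 8.658×10^-3 rad.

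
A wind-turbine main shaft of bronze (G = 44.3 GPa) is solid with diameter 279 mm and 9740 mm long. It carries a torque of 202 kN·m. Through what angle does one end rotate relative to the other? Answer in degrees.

J = πd⁴/32 = π(0.279)⁴/32 = 5.949×10^-4 m⁴.
θ = T·L/(G·J) = 202000 × 9.74 / (44.3×10⁹ × 5.949×10^-4) = 0.07466 rad.

4.28°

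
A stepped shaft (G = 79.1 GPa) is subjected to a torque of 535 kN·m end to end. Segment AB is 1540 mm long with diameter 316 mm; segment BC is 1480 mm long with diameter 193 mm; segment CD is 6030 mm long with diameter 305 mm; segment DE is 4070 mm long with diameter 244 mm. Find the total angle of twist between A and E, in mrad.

211 mrad

J_AB = π(0.316)⁴/32 = 9.79×10^-4 m⁴; J_BC = π(0.193)⁴/32 = 1.36×10^-4 m⁴; J_CD = π(0.305)⁴/32 = 8.50×10^-4 m⁴; J_DE = π(0.244)⁴/32 = 3.48×10^-4 m⁴.
θ = (T/G)·Σ L_i/J_i = (535000/79.1×10⁹)·(1.54/9.79×10^-4 + 1.48/1.36×10^-4 + 6.03/8.50×10^-4 + 4.07/3.48×10^-4) = 0.2112 rad.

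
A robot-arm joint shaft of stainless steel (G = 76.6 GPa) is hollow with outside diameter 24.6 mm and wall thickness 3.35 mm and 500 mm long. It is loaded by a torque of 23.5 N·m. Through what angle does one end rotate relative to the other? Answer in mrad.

J = π(d_o⁴ − d_i⁴)/32 = π(0.0246⁴ − 0.0179⁴)/32 = 2.587×10^-8 m⁴.
θ = T·L/(G·J) = 23.50 × 0.500 / (76.6×10⁹ × 2.587×10^-8) = 5.928×10^-3 rad.

5.93 mrad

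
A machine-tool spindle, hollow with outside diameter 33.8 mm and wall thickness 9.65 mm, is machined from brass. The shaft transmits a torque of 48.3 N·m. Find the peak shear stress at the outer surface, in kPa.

J = π(d_o⁴ − d_i⁴)/32 = π(0.0338⁴ − 0.0145⁴)/32 = 1.238×10^-7 m⁴.
τ_max = T·r/J = 48.30 × 0.0169 / 1.238×10^-7 = 6.594×10^6 Pa.

6590 kPa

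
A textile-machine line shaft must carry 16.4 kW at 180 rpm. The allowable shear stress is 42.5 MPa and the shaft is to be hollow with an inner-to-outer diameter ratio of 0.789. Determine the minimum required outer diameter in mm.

55.4 mm

ω = 2π·180/60 = 18.85 rad/s, so T = P/ω = 16.4×10³ / 18.85 = 870.0 N·m.
For a hollow shaft with d_i/d_o = 0.789: τ_max = 16T/(π d_o³ (1−k⁴)), so d_o = [16T/(π τ_allow (1−k⁴))]^(1/3) = [16·870.0/(π·4.25×10^7·0.6125)]^(1/3) = 0.05542 m.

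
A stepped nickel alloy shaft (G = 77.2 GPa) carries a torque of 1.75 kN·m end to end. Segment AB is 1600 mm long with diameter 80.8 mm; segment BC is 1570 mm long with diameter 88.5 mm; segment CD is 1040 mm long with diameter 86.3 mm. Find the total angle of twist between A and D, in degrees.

1.08°

J_AB = π(0.0808)⁴/32 = 4.18×10^-6 m⁴; J_BC = π(0.0885)⁴/32 = 6.02×10^-6 m⁴; J_CD = π(0.0863)⁴/32 = 5.45×10^-6 m⁴.
θ = (T/G)·Σ L_i/J_i = (1750/77.2×10⁹)·(1.60/4.18×10^-6 + 1.57/6.02×10^-6 + 1.04/5.45×10^-6) = 0.01891 rad.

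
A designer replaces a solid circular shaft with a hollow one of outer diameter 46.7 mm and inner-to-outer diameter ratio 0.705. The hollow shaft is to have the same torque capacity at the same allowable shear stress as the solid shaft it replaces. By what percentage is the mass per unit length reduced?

Equal τ_max and T ⇒ the solid shaft needs d_s³ = d_o³(1−k⁴), so d_s = 46.7·(1−0.705⁴)^(1/3) = 42.49 mm.
Area ratio A_h/A_s = d_o²(1−k²)/d_s² = (1−k²)/(1−k⁴)^(2/3) = 0.6077.
Mass saving = 1 − 0.6077 = 39.2 %.

39.2 %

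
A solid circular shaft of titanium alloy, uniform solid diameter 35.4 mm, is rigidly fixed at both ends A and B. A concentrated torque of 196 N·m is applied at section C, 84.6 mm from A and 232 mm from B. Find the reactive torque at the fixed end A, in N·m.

With uniform GJ and both ends fixed, compatibility θ_AC = θ_CB gives T_A·a = T_B·b, together with T_A + T_B = T₀.
T_A = T₀·b/(a+b) = 196.0·232/316.6 = 143.6 N·m; T_B = 52.37 N·m.

144 N·m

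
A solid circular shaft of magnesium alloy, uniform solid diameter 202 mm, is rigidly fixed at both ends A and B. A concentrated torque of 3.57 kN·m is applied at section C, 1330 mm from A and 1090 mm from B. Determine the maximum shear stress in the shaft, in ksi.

With uniform GJ and both ends fixed, compatibility θ_AC = θ_CB gives T_A·a = T_B·b, together with T_A + T_B = T₀.
T_A = T₀·b/(a+b) = 3570·1090/2420 = 1608 N·m; T_B = 1962 N·m.
τ in each portion: τ_AC = 9.94×10^5 Pa, τ_CB = 1.21×10^6 Pa; maximum is in CB.
τ_max = T_CB·r/J = 1962·0.101/1.63×10^-4 = 1.212×10^6 Pa.

0.176 ksi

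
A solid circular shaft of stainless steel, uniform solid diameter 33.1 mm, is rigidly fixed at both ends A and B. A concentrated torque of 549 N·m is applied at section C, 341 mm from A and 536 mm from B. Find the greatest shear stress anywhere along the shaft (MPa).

47.1 MPa

With uniform GJ and both ends fixed, compatibility θ_AC = θ_CB gives T_A·a = T_B·b, together with T_A + T_B = T₀.
T_A = T₀·b/(a+b) = 549.0·536/877.0 = 335.5 N·m; T_B = 213.5 N·m.
τ in each portion: τ_AC = 4.71×10^7 Pa, τ_CB = 3.00×10^7 Pa; maximum is in AC.
τ_max = T_AC·r/J = 335.5·0.0166/1.18×10^-7 = 4.712×10^7 Pa.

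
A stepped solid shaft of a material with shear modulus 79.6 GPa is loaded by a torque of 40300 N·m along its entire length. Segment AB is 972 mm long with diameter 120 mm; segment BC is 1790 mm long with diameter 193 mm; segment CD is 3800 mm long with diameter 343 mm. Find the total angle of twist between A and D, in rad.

J_AB = π(0.120)⁴/32 = 2.04×10^-5 m⁴; J_BC = π(0.193)⁴/32 = 1.36×10^-4 m⁴; J_CD = π(0.343)⁴/32 = 1.36×10^-3 m⁴.
θ = (T/G)·Σ L_i/J_i = (40300/79.6×10⁹)·(0.972/2.04×10^-5 + 1.79/1.36×10^-4 + 3.80/1.36×10^-3) = 0.03224 rad.

0.0322 rad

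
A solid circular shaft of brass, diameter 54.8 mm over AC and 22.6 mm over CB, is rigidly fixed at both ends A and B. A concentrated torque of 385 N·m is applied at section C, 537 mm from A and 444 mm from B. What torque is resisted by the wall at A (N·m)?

Compatibility: T_A·a/J_AC = T_B·b/J_CB with T_A + T_B = T₀.
J_AC = 8.85×10^-7 m⁴, J_CB = 2.56×10^-8 m⁴, so T_A = T₀·(J_AC/a)/((J_AC/a)+(J_CB/b)) = 372.0 N·m, T_B = 13.01 N·m.

372 N·m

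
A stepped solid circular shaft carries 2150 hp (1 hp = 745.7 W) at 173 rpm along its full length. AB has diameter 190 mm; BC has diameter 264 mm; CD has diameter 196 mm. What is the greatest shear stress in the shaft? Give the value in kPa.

ω = 2π·173/60 = 18.12 rad/s, so T = P/ω = 2150×745.7 / 18.12 = 88500 N·m.
Under the same torque, τ_max = 16T/(πd³) is largest where d is smallest — segment AB (d = 190 mm).
τ_max = 16·88500/(π·(0.190)³) = 6.571×10^7 Pa.

65700 kPa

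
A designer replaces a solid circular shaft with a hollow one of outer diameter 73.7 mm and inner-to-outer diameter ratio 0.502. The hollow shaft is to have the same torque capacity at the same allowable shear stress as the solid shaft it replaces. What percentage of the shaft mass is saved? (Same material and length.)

Equal τ_max and T ⇒ the solid shaft needs d_s³ = d_o³(1−k⁴), so d_s = 73.7·(1−0.502⁴)^(1/3) = 72.11 mm.
Area ratio A_h/A_s = d_o²(1−k²)/d_s² = (1−k²)/(1−k⁴)^(2/3) = 0.7814.
Mass saving = 1 − 0.7814 = 21.9 %.

21.9 %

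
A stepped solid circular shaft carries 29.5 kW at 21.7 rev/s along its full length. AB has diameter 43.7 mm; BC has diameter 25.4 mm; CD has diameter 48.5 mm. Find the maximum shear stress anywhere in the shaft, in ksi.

9.75 ksi

ω = 2π·21.7 = 136.3 rad/s, so T = P/ω = 29.5×10³ / 136.3 = 216.4 N·m.
Under the same torque, τ_max = 16T/(πd³) is largest where d is smallest — segment BC (d = 25.4 mm).
τ_max = 16·216.4/(π·(0.0254)³) = 6.724×10^7 Pa.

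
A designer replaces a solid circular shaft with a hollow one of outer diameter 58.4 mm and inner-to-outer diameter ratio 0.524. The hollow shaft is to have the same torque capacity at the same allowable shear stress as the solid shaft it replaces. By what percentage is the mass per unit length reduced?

Equal τ_max and T ⇒ the solid shaft needs d_s³ = d_o³(1−k⁴), so d_s = 58.4·(1−0.524⁴)^(1/3) = 56.89 mm.
Area ratio A_h/A_s = d_o²(1−k²)/d_s² = (1−k²)/(1−k⁴)^(2/3) = 0.7643.
Mass saving = 1 − 0.7643 = 23.6 %.

23.6 %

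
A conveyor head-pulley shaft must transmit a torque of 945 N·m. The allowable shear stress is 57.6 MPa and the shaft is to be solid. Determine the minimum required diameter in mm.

43.7 mm

For a solid shaft τ_max = 16T/(πd³), so d = (16T/(π τ_allow))^(1/3) = (16·945.0/(π·5.76×10^7))^(1/3) = 0.04372 m.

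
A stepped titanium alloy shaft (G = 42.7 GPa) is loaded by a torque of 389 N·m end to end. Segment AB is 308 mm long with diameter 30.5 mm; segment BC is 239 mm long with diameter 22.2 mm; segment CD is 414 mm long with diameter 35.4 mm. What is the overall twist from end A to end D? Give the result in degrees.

J_AB = π(0.0305)⁴/32 = 8.50×10^-8 m⁴; J_BC = π(0.0222)⁴/32 = 2.38×10^-8 m⁴; J_CD = π(0.0354)⁴/32 = 1.54×10^-7 m⁴.
θ = (T/G)·Σ L_i/J_i = (389.0/42.7×10⁹)·(0.308/8.50×10^-8 + 0.239/2.38×10^-8 + 0.414/1.54×10^-7) = 0.1488 rad.

8.53°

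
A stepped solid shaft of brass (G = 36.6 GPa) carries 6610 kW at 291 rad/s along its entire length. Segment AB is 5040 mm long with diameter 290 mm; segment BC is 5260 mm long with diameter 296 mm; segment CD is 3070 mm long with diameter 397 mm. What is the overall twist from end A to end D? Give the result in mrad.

9.62 mrad

ω = 291 rad/s, so T = P/ω = 6610×10³ / 291.0 = 22710 N·m.
J_AB = π(0.290)⁴/32 = 6.94×10^-4 m⁴; J_BC = π(0.296)⁴/32 = 7.54×10^-4 m⁴; J_CD = π(0.397)⁴/32 = 2.44×10^-3 m⁴.
θ = (T/G)·Σ L_i/J_i = (22710/36.6×10⁹)·(5.04/6.94×10^-4 + 5.26/7.54×10^-4 + 3.07/2.44×10^-3) = 9.618×10^-3 rad.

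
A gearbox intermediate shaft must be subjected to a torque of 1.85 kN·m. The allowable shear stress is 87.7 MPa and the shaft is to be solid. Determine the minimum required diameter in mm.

47.5 mm

For a solid shaft τ_max = 16T/(πd³), so d = (16T/(π τ_allow))^(1/3) = (16·1850/(π·8.77×10^7))^(1/3) = 0.04754 m.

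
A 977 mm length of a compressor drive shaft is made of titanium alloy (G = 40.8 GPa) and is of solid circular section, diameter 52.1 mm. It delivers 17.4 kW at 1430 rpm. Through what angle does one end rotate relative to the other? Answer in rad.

0.00385 rad

ω = 2π·1430/60 = 149.7 rad/s, so T = P/ω = 17.4×10³ / 149.7 = 116.2 N·m.
J = πd⁴/32 = π(0.0521)⁴/32 = 7.234×10^-7 m⁴.
θ = T·L/(G·J) = 116.2 × 0.977 / (40.8×10⁹ × 7.234×10^-7) = 3.847×10^-3 rad.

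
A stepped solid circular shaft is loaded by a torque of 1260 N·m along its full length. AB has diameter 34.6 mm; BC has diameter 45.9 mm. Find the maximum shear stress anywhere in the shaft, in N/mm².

155 N/mm²

Under the same torque, τ_max = 16T/(πd³) is largest where d is smallest — segment AB (d = 34.6 mm).
τ_max = 16·1260/(π·(0.0346)³) = 1.549×10^8 Pa.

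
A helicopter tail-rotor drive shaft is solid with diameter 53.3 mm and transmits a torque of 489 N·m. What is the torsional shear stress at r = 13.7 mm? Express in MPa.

8.46 MPa

J = πd⁴/32 = π(0.0533)⁴/32 = 7.923×10^-7 m⁴.
Shear stress varies linearly with radius: τ = T·r/J = 489.0 × 0.0137 / 7.923×10^-7 = 8.455×10^6 Pa.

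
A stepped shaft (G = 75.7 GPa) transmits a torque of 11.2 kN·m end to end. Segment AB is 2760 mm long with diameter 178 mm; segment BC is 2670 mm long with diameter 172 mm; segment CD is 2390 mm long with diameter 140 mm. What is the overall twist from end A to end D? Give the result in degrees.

J_AB = π(0.178)⁴/32 = 9.86×10^-5 m⁴; J_BC = π(0.172)⁴/32 = 8.59×10^-5 m⁴; J_CD = π(0.140)⁴/32 = 3.77×10^-5 m⁴.
θ = (T/G)·Σ L_i/J_i = (11200/75.7×10⁹)·(2.76/9.86×10^-5 + 2.67/8.59×10^-5 + 2.39/3.77×10^-5) = 0.01812 rad.

1.04°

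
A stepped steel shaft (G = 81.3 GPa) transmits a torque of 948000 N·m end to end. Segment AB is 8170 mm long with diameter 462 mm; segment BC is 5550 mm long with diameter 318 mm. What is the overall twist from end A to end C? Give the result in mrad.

85.8 mrad

J_AB = π(0.462)⁴/32 = 4.47×10^-3 m⁴; J_BC = π(0.318)⁴/32 = 1.00×10^-3 m⁴.
θ = (T/G)·Σ L_i/J_i = (948000/81.3×10⁹)·(8.17/4.47×10^-3 + 5.55/1.00×10^-3) = 0.08576 rad.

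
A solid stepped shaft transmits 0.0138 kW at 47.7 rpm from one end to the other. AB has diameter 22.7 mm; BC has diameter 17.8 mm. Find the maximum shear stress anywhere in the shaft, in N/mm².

2.49 N/mm²

ω = 2π·47.7/60 = 4.995 rad/s, so T = P/ω = 0.0138×10³ / 4.995 = 2.763 N·m.
Under the same torque, τ_max = 16T/(πd³) is largest where d is smallest — segment BC (d = 17.8 mm).
τ_max = 16·2.763/(π·(0.0178)³) = 2.495×10^6 Pa.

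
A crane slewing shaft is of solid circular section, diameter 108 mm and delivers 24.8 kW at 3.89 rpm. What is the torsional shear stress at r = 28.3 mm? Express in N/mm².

ω = 2π·3.89/60 = 0.4074 rad/s, so T = P/ω = 24.8×10³ / 0.4074 = 60880 N·m.
J = πd⁴/32 = π(0.108)⁴/32 = 1.336×10^-5 m⁴.
Shear stress varies linearly with radius: τ = T·r/J = 60880 × 0.0283 / 1.336×10^-5 = 1.290×10^8 Pa.

129 N/mm²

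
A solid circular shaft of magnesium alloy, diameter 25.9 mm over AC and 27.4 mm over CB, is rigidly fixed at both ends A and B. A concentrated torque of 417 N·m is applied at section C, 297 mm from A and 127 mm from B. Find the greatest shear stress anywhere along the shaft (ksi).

Compatibility: T_A·a/J_AC = T_B·b/J_CB with T_A + T_B = T₀.
J_AC = 4.42×10^-8 m⁴, J_CB = 5.53×10^-8 m⁴, so T_A = T₀·(J_AC/a)/((J_AC/a)+(J_CB/b)) = 106.1 N·m, T_B = 310.9 N·m.
τ in each portion: τ_AC = 3.11×10^7 Pa, τ_CB = 7.70×10^7 Pa; maximum is in CB.
τ_max = T_CB·r/J = 310.9·0.0137/5.53×10^-8 = 7.697×10^7 Pa.

11.2 ksi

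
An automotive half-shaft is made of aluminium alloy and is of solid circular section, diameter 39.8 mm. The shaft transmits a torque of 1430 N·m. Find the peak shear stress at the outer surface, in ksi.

16.8 ksi

J = πd⁴/32 = π(0.0398)⁴/32 = 2.463×10^-7 m⁴.
τ_max = T·r/J = 1430 × 0.0199 / 2.463×10^-7 = 1.155×10^8 Pa.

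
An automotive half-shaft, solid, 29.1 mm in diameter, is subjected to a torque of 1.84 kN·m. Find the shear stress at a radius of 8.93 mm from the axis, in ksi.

33.9 ksi

J = πd⁴/32 = π(0.0291)⁴/32 = 7.040×10^-8 m⁴.
Shear stress varies linearly with radius: τ = T·r/J = 1840 × 0.00893 / 7.040×10^-8 = 2.334×10^8 Pa.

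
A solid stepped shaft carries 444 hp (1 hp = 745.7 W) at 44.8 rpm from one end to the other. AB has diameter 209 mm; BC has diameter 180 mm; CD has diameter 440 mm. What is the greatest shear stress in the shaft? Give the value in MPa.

ω = 2π·44.8/60 = 4.691 rad/s, so T = P/ω = 444×745.7 / 4.691 = 70570 N·m.
Under the same torque, τ_max = 16T/(πd³) is largest where d is smallest — segment BC (d = 180 mm).
τ_max = 16·70570/(π·(0.180)³) = 6.163×10^7 Pa.

61.6 MPa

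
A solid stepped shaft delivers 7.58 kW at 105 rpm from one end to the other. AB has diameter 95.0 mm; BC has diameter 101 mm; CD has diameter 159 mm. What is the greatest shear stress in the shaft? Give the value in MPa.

4.09 MPa

ω = 2π·105/60 = 11.00 rad/s, so T = P/ω = 7.58×10³ / 11.00 = 689.4 N·m.
Under the same torque, τ_max = 16T/(πd³) is largest where d is smallest — segment AB (d = 95.0 mm).
τ_max = 16·689.4/(π·(0.0950)³) = 4.095×10^6 Pa.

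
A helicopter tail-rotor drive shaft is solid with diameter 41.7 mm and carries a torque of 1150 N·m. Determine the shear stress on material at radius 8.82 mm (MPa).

J = πd⁴/32 = π(0.0417)⁴/32 = 2.969×10^-7 m⁴.
Shear stress varies linearly with radius: τ = T·r/J = 1150 × 0.00882 / 2.969×10^-7 = 3.417×10^7 Pa.

34.2 MPa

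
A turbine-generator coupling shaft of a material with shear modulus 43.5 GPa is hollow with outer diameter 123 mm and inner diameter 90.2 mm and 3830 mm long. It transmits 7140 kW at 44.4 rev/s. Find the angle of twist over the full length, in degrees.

8.08°

ω = 2π·44.4 = 279.0 rad/s, so T = P/ω = 7140×10³ / 279.0 = 25590 N·m.
J = π(d_o⁴ − d_i⁴)/32 = π(0.123⁴ − 0.0902⁴)/32 = 1.597×10^-5 m⁴.
θ = T·L/(G·J) = 25590 × 3.83 / (43.5×10⁹ × 1.597×10^-5) = 0.1411 rad.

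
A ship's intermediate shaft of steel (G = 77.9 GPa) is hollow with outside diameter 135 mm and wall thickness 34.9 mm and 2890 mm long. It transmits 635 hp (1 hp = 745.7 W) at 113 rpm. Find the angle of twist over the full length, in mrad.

ω = 2π·113/60 = 11.83 rad/s, so T = P/ω = 635×745.7 / 11.83 = 40020 N·m.
J = π(d_o⁴ − d_i⁴)/32 = π(0.135⁴ − 0.0652⁴)/32 = 3.083×10^-5 m⁴.
θ = T·L/(G·J) = 40020 × 2.89 / (77.9×10⁹ × 3.083×10^-5) = 0.04815 rad.

48.1 mrad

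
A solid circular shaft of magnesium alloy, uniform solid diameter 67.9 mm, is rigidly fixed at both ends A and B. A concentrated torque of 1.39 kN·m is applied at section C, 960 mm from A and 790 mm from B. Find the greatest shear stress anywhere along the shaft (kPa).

12400 kPa

With uniform GJ and both ends fixed, compatibility θ_AC = θ_CB gives T_A·a = T_B·b, together with T_A + T_B = T₀.
T_A = T₀·b/(a+b) = 1390·790/1750 = 627.5 N·m; T_B = 762.5 N·m.
τ in each portion: τ_AC = 1.02×10^7 Pa, τ_CB = 1.24×10^7 Pa; maximum is in CB.
τ_max = T_CB·r/J = 762.5·0.0340/2.09×10^-6 = 1.241×10^7 Pa.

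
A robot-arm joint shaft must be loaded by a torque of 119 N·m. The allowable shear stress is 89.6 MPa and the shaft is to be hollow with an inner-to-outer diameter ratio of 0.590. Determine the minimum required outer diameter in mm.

For a hollow shaft with d_i/d_o = 0.590: τ_max = 16T/(π d_o³ (1−k⁴)), so d_o = [16T/(π τ_allow (1−k⁴))]^(1/3) = [16·119.0/(π·8.96×10^7·0.8788)]^(1/3) = 0.01974 m.

19.7 mm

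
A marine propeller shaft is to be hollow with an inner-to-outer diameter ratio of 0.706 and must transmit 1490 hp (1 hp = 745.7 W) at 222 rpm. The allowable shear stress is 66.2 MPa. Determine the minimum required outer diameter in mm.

ω = 2π·222/60 = 23.25 rad/s, so T = P/ω = 1490×745.7 / 23.25 = 47790 N·m.
For a hollow shaft with d_i/d_o = 0.706: τ_max = 16T/(π d_o³ (1−k⁴)), so d_o = [16T/(π τ_allow (1−k⁴))]^(1/3) = [16·47790/(π·6.62×10^7·0.7516)]^(1/3) = 0.1698 m.

170 mm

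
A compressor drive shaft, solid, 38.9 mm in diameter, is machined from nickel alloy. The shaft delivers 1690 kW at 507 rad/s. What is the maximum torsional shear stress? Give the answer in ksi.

ω = 507 rad/s, so T = P/ω = 1690×10³ / 507.0 = 3333 N·m.
J = πd⁴/32 = π(0.0389)⁴/32 = 2.248×10^-7 m⁴.
τ_max = T·r/J = 3333 × 0.0194 / 2.248×10^-7 = 2.884×10^8 Pa.

41.8 ksi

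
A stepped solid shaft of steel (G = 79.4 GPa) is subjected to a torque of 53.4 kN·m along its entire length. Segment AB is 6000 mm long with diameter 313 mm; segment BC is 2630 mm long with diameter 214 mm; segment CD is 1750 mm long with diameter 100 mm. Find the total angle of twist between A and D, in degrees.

7.61°

J_AB = π(0.313)⁴/32 = 9.42×10^-4 m⁴; J_BC = π(0.214)⁴/32 = 2.06×10^-4 m⁴; J_CD = π(0.100)⁴/32 = 9.82×10^-6 m⁴.
θ = (T/G)·Σ L_i/J_i = (53400/79.4×10⁹)·(6.00/9.42×10^-4 + 2.63/2.06×10^-4 + 1.75/9.82×10^-6) = 0.1328 rad.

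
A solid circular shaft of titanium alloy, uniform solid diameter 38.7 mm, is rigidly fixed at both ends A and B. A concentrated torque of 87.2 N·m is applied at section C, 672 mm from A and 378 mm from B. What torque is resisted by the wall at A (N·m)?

With uniform GJ and both ends fixed, compatibility θ_AC = θ_CB gives T_A·a = T_B·b, together with T_A + T_B = T₀.
T_A = T₀·b/(a+b) = 87.20·378/1050 = 31.39 N·m; T_B = 55.81 N·m.

31.4 N·m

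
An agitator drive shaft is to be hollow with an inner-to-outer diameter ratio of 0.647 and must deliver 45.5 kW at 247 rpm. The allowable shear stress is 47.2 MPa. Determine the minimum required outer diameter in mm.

61.3 mm

ω = 2π·247/60 = 25.87 rad/s, so T = P/ω = 45.5×10³ / 25.87 = 1759 N·m.
For a hollow shaft with d_i/d_o = 0.647: τ_max = 16T/(π d_o³ (1−k⁴)), so d_o = [16T/(π τ_allow (1−k⁴))]^(1/3) = [16·1759/(π·4.72×10^7·0.8248)]^(1/3) = 0.06128 m.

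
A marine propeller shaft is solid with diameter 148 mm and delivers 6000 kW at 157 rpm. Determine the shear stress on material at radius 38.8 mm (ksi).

ω = 2π·157/60 = 16.44 rad/s, so T = P/ω = 6000×10³ / 16.44 = 364900 N·m.
J = πd⁴/32 = π(0.148)⁴/32 = 4.710×10^-5 m⁴.
Shear stress varies linearly with radius: τ = T·r/J = 364900 × 0.0388 / 4.710×10^-5 = 3.006×10^8 Pa.

43.6 ksi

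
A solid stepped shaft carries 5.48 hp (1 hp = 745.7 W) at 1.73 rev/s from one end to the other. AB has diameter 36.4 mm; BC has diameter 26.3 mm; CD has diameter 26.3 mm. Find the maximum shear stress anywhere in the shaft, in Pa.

1.05e8 Pa

ω = 2π·1.73 = 10.87 rad/s, so T = P/ω = 5.48×745.7 / 10.87 = 375.9 N·m.
Under the same torque, τ_max = 16T/(πd³) is largest where d is smallest — segment BC (d = 26.3 mm).
τ_max = 16·375.9/(π·(0.0263)³) = 1.052×10^8 Pa.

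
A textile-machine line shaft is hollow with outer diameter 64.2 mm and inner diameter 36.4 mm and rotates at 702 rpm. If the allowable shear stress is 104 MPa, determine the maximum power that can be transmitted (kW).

J = π(d_o⁴ − d_i⁴)/32 = π(0.0642⁴ − 0.0364⁴)/32 = 1.495×10^-6 m⁴.
T_max = τ_allow·J/r = 1.04×10^8 × 1.495×10^-6 / 0.0321 = 4845 N·m.
ω = 2π·702/60 = 73.51 rad/s, so P_max = T_max·ω = 3.562×10^5 W.

356 kW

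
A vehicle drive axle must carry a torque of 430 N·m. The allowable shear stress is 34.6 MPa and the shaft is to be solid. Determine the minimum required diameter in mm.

39.9 mm

For a solid shaft τ_max = 16T/(πd³), so d = (16T/(π τ_allow))^(1/3) = (16·430.0/(π·3.46×10^7))^(1/3) = 0.03985 m.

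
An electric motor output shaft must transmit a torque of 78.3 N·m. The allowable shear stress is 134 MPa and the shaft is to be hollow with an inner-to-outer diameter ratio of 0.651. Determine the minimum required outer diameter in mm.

For a hollow shaft with d_i/d_o = 0.651: τ_max = 16T/(π d_o³ (1−k⁴)), so d_o = [16T/(π τ_allow (1−k⁴))]^(1/3) = [16·78.30/(π·1.34×10^8·0.8204)]^(1/3) = 0.01537 m.

15.4 mm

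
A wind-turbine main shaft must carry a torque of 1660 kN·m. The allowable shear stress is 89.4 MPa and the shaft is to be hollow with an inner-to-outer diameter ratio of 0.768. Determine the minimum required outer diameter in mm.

For a hollow shaft with d_i/d_o = 0.768: τ_max = 16T/(π d_o³ (1−k⁴)), so d_o = [16T/(π τ_allow (1−k⁴))]^(1/3) = [16·1.660e6/(π·8.94×10^7·0.6521)]^(1/3) = 0.5254 m.

525 mm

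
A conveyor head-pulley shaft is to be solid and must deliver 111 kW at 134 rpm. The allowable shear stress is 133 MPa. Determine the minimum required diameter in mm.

ω = 2π·134/60 = 14.03 rad/s, so T = P/ω = 111×10³ / 14.03 = 7910 N·m.
For a solid shaft τ_max = 16T/(πd³), so d = (16T/(π τ_allow))^(1/3) = (16·7910/(π·1.33×10^8))^(1/3) = 0.06716 m.

67.2 mm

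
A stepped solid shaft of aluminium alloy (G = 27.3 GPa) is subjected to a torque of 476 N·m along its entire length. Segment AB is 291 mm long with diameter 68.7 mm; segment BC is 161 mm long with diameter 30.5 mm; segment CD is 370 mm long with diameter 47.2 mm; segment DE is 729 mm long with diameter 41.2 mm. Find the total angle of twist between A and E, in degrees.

5.36°

J_AB = π(0.0687)⁴/32 = 2.19×10^-6 m⁴; J_BC = π(0.0305)⁴/32 = 8.50×10^-8 m⁴; J_CD = π(0.0472)⁴/32 = 4.87×10^-7 m⁴; J_DE = π(0.0412)⁴/32 = 2.83×10^-7 m⁴.
θ = (T/G)·Σ L_i/J_i = (476.0/27.3×10⁹)·(0.291/2.19×10^-6 + 0.161/8.50×10^-8 + 0.370/4.87×10^-7 + 0.729/2.83×10^-7) = 0.09354 rad.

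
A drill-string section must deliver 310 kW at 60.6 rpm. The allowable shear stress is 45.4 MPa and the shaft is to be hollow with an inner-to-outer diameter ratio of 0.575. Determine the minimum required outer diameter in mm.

ω = 2π·60.6/60 = 6.346 rad/s, so T = P/ω = 310×10³ / 6.346 = 48850 N·m.
For a hollow shaft with d_i/d_o = 0.575: τ_max = 16T/(π d_o³ (1−k⁴)), so d_o = [16T/(π τ_allow (1−k⁴))]^(1/3) = [16·48850/(π·4.54×10^7·0.8907)]^(1/3) = 0.1832 m.

183 mm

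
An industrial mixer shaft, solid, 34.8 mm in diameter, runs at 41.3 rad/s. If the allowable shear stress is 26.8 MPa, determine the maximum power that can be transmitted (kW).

J = πd⁴/32 = π(0.0348)⁴/32 = 1.440×10^-7 m⁴.
T_max = τ_allow·J/r = 2.68×10^7 × 1.440×10^-7 / 0.0174 = 221.8 N·m.
ω = 41.3 rad/s, so P_max = T_max·ω = 9159 W.

9.16 kW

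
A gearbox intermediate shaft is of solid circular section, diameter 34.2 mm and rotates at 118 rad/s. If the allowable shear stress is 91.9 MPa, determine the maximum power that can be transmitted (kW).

J = πd⁴/32 = π(0.0342)⁴/32 = 1.343×10^-7 m⁴.
T_max = τ_allow·J/r = 9.19×10^7 × 1.343×10^-7 / 0.0171 = 721.8 N·m.
ω = 118 rad/s, so P_max = T_max·ω = 8.517×10^4 W.

85.2 kW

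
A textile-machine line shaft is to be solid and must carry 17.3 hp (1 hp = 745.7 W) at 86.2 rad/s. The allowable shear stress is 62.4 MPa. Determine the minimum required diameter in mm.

ω = 86.2 rad/s, so T = P/ω = 17.3×745.7 / 86.20 = 149.7 N·m.
For a solid shaft τ_max = 16T/(πd³), so d = (16T/(π τ_allow))^(1/3) = (16·149.7/(π·6.24×10^7))^(1/3) = 0.02303 m.

23.0 mm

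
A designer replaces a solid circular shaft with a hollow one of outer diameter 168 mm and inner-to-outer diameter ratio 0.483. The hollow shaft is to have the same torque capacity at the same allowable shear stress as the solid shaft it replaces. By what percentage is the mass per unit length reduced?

20.4 %

Equal τ_max and T ⇒ the solid shaft needs d_s³ = d_o³(1−k⁴), so d_s = 168·(1−0.483⁴)^(1/3) = 164.9 mm.
Area ratio A_h/A_s = d_o²(1−k²)/d_s² = (1−k²)/(1−k⁴)^(2/3) = 0.7959.
Mass saving = 1 − 0.7959 = 20.4 %.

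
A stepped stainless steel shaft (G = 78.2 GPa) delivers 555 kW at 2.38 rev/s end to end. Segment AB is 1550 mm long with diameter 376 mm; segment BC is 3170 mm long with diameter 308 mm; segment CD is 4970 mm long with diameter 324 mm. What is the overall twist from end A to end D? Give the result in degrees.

0.244°

ω = 2π·2.38 = 14.95 rad/s, so T = P/ω = 555×10³ / 14.95 = 37110 N·m.
J_AB = π(0.376)⁴/32 = 1.96×10^-3 m⁴; J_BC = π(0.308)⁴/32 = 8.83×10^-4 m⁴; J_CD = π(0.324)⁴/32 = 1.08×10^-3 m⁴.
θ = (T/G)·Σ L_i/J_i = (37110/78.2×10⁹)·(1.55/1.96×10^-3 + 3.17/8.83×10^-4 + 4.97/1.08×10^-3) = 4.258×10^-3 rad.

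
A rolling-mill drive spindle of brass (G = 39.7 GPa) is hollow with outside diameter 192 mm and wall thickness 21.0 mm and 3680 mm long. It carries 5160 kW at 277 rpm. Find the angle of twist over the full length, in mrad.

ω = 2π·277/60 = 29.01 rad/s, so T = P/ω = 5160×10³ / 29.01 = 177900 N·m.
J = π(d_o⁴ − d_i⁴)/32 = π(0.192⁴ − 0.150⁴)/32 = 8.371×10^-5 m⁴.
θ = T·L/(G·J) = 177900 × 3.68 / (39.7×10⁹ × 8.371×10^-5) = 0.1970 rad.

197 mrad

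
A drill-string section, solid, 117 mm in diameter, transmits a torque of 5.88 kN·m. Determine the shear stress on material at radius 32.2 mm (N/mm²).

J = πd⁴/32 = π(0.117)⁴/32 = 1.840×10^-5 m⁴.
Shear stress varies linearly with radius: τ = T·r/J = 5880 × 0.0322 / 1.840×10^-5 = 1.029×10^7 Pa.

10.3 N/mm²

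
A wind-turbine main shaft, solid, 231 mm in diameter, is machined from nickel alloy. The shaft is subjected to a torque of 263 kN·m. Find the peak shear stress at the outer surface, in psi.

J = πd⁴/32 = π(0.231)⁴/32 = 2.795×10^-4 m⁴.
τ_max = T·r/J = 263000 × 0.116 / 2.795×10^-4 = 1.087×10^8 Pa.

15800 psi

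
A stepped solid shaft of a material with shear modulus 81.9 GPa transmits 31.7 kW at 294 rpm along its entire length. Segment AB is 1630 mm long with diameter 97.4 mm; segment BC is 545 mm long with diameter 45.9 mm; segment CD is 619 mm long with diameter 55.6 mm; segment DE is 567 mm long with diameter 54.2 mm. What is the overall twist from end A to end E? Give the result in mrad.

34.8 mrad

ω = 2π·294/60 = 30.79 rad/s, so T = P/ω = 31.7×10³ / 30.79 = 1030 N·m.
J_AB = π(0.0974)⁴/32 = 8.84×10^-6 m⁴; J_BC = π(0.0459)⁴/32 = 4.36×10^-7 m⁴; J_CD = π(0.0556)⁴/32 = 9.38×10^-7 m⁴; J_DE = π(0.0542)⁴/32 = 8.47×10^-7 m⁴.
θ = (T/G)·Σ L_i/J_i = (1030/81.9×10⁹)·(1.63/8.84×10^-6 + 0.545/4.36×10^-7 + 0.619/9.38×10^-7 + 0.567/8.47×10^-7) = 0.03475 rad.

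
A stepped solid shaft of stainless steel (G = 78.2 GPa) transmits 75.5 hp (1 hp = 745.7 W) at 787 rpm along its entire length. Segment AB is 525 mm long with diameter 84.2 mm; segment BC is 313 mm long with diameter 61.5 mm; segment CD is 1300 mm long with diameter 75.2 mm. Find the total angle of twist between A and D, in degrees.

ω = 2π·787/60 = 82.41 rad/s, so T = P/ω = 75.5×745.7 / 82.41 = 683.1 N·m.
J_AB = π(0.0842)⁴/32 = 4.93×10^-6 m⁴; J_BC = π(0.0615)⁴/32 = 1.40×10^-6 m⁴; J_CD = π(0.0752)⁴/32 = 3.14×10^-6 m⁴.
θ = (T/G)·Σ L_i/J_i = (683.1/78.2×10⁹)·(0.525/4.93×10^-6 + 0.313/1.40×10^-6 + 1.30/3.14×10^-6) = 6.494×10^-3 rad.

0.372°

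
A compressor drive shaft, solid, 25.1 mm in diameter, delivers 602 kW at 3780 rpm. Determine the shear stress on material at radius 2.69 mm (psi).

15200 psi

ω = 2π·3780/60 = 395.8 rad/s, so T = P/ω = 602×10³ / 395.8 = 1521 N·m.
J = πd⁴/32 = π(0.0251)⁴/32 = 3.897×10^-8 m⁴.
Shear stress varies linearly with radius: τ = T·r/J = 1521 × 0.00269 / 3.897×10^-8 = 1.050×10^8 Pa.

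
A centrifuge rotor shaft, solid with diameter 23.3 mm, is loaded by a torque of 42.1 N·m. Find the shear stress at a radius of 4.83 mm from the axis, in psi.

1020 psi

J = πd⁴/32 = π(0.0233)⁴/32 = 2.894×10^-8 m⁴.
Shear stress varies linearly with radius: τ = T·r/J = 42.10 × 0.00483 / 2.894×10^-8 = 7.028×10^6 Pa.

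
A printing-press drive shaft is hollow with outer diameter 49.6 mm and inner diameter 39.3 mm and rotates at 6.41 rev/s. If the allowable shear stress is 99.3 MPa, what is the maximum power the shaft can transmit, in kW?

J = π(d_o⁴ − d_i⁴)/32 = π(0.0496⁴ − 0.0393⁴)/32 = 3.600×10^-7 m⁴.
T_max = τ_allow·J/r = 9.93×10^7 × 3.600×10^-7 / 0.0248 = 1441 N·m.
ω = 2π·6.41 = 40.28 rad/s, so P_max = T_max·ω = 5.805×10^4 W.

58.1 kW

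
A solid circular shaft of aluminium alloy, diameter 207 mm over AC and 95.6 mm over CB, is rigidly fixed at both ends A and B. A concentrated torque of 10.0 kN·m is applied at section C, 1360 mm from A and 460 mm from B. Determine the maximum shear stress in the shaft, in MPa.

6.91 MPa

Compatibility: T_A·a/J_AC = T_B·b/J_CB with T_A + T_B = T₀.
J_AC = 1.80×10^-4 m⁴, J_CB = 8.20×10^-6 m⁴, so T_A = T₀·(J_AC/a)/((J_AC/a)+(J_CB/b)) = 8814 N·m, T_B = 1186 N·m.
τ in each portion: τ_AC = 5.06×10^6 Pa, τ_CB = 6.91×10^6 Pa; maximum is in CB.
τ_max = T_CB·r/J = 1186·0.0478/8.20×10^-6 = 6.911×10^6 Pa.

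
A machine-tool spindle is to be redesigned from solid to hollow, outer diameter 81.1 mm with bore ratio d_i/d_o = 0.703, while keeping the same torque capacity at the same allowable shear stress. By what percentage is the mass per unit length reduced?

39.0 %

Equal τ_max and T ⇒ the solid shaft needs d_s³ = d_o³(1−k⁴), so d_s = 81.1·(1−0.703⁴)^(1/3) = 73.87 mm.
Area ratio A_h/A_s = d_o²(1−k²)/d_s² = (1−k²)/(1−k⁴)^(2/3) = 0.6096.
Mass saving = 1 − 0.6096 = 39.0 %.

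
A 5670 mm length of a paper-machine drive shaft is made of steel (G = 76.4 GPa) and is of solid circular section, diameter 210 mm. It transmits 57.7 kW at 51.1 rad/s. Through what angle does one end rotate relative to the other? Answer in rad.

4.39e-4 rad

ω = 51.1 rad/s, so T = P/ω = 57.7×10³ / 51.10 = 1129 N·m.
J = πd⁴/32 = π(0.210)⁴/32 = 1.909×10^-4 m⁴.
θ = T·L/(G·J) = 1129 × 5.67 / (76.4×10⁹ × 1.909×10^-4) = 4.389×10^-4 rad.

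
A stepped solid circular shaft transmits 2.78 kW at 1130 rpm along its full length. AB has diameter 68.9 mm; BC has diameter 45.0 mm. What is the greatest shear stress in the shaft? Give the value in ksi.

ω = 2π·1130/60 = 118.3 rad/s, so T = P/ω = 2.78×10³ / 118.3 = 23.49 N·m.
Under the same torque, τ_max = 16T/(πd³) is largest where d is smallest — segment BC (d = 45.0 mm).
τ_max = 16·23.49/(π·(0.0450)³) = 1.313×10^6 Pa.

0.190 ksi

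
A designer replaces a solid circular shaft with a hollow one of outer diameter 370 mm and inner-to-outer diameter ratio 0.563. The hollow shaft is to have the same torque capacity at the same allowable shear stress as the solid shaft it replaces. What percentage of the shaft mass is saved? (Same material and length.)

26.7 %

Equal τ_max and T ⇒ the solid shaft needs d_s³ = d_o³(1−k⁴), so d_s = 370·(1−0.563⁴)^(1/3) = 357.2 mm.
Area ratio A_h/A_s = d_o²(1−k²)/d_s² = (1−k²)/(1−k⁴)^(2/3) = 0.7330.
Mass saving = 1 − 0.7330 = 26.7 %.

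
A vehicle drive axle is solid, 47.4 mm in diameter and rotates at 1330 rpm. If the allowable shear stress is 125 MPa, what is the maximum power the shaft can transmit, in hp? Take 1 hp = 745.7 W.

J = πd⁴/32 = π(0.0474)⁴/32 = 4.956×10^-7 m⁴.
T_max = τ_allow·J/r = 1.25×10^8 × 4.956×10^-7 / 0.0237 = 2614 N·m.
ω = 2π·1330/60 = 139.3 rad/s, so P_max = T_max·ω = 3.640×10^5 W.

488 hp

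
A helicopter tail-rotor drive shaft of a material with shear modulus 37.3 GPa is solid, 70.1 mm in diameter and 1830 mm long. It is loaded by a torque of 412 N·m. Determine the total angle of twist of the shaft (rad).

0.00853 rad

J = πd⁴/32 = π(0.0701)⁴/32 = 2.371×10^-6 m⁴.
θ = T·L/(G·J) = 412.0 × 1.83 / (37.3×10⁹ × 2.371×10^-6) = 8.526×10^-3 rad.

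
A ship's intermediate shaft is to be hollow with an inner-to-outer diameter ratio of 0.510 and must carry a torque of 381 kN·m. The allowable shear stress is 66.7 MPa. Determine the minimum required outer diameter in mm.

315 mm

For a hollow shaft with d_i/d_o = 0.510: τ_max = 16T/(π d_o³ (1−k⁴)), so d_o = [16T/(π τ_allow (1−k⁴))]^(1/3) = [16·381000/(π·6.67×10^7·0.9323)]^(1/3) = 0.3148 m.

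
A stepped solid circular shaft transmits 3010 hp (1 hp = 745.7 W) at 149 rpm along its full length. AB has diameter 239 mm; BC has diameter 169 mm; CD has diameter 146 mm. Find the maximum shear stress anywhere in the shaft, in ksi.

34.1 ksi

ω = 2π·149/60 = 15.60 rad/s, so T = P/ω = 3010×745.7 / 15.60 = 143900 N·m.
Under the same torque, τ_max = 16T/(πd³) is largest where d is smallest — segment CD (d = 146 mm).
τ_max = 16·143900/(π·(0.146)³) = 2.354×10^8 Pa.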